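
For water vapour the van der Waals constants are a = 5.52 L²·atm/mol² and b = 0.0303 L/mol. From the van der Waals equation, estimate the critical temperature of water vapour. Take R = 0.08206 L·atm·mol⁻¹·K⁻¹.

T_c ≈ 657.8 K

For a van der Waals gas, T_c = 8a/(27Rb).
T_c = 8×5.52/(27×0.08206×0.0303) = 44.160/0.067133 = 657.8 K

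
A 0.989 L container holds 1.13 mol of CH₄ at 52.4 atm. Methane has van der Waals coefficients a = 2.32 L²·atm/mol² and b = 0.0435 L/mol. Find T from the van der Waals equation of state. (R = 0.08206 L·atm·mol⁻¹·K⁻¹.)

T = (P + a n²/V²)(V − nb)/(nR)
P + a n²/V² = 52.4 + (2.32)(1.13)²/(0.989)² = 55.429 atm
V − nb = 0.989 − (1.13)(0.0435) = 0.93985 L
T = (55.429)(0.93985)/((1.13)(0.08206)) = 561.8 K

T ≈ 561.8 K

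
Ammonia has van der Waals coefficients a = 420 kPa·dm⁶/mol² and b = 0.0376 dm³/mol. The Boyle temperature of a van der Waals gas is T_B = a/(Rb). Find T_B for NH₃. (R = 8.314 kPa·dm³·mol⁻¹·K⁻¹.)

T_B ≈ 1344 K

For a van der Waals gas the second virial coefficient B₂ = b − a/(RT) vanishes at T_B = a/(Rb).
T_B = 420/(8.314×0.0376) = 420/0.31261 = 1344 K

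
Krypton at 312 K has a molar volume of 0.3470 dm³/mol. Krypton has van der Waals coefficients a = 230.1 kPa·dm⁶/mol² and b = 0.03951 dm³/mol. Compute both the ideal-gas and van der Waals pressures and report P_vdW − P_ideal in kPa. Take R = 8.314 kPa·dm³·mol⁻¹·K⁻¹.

ΔP ≈ -950.5 kPa

Ideal: P_ideal = RT/V_m = (8.314)(312)/0.3470 = 7475.41 kPa
vdW: P = RT/(V_m − b) − a/V_m² = 2593.97/0.307490 − 230.1/0.120409 = 8435.95 − 1910.99 = 6524.96 kPa
ΔP = 6524.96 − 7475.41 = -950.5 kPa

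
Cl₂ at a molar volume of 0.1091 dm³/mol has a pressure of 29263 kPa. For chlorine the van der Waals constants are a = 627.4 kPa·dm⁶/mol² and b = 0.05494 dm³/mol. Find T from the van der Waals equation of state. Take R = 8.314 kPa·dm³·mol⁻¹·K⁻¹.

T = (P + a/V_m²)(V_m − b)/R
P + a/V_m² = 29263 + 627.4/(0.1091)² = 81973 kPa
V_m − b = 0.1091 − 0.05494 = 0.054160 dm³/mol
T = (81973)(0.054160)/8.314 = 534.0 K

T ≈ 534.0 K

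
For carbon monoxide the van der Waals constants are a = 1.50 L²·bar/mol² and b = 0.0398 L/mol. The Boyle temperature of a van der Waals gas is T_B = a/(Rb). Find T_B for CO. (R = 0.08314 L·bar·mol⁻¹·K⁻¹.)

For a van der Waals gas the second virial coefficient B₂ = b − a/(RT) vanishes at T_B = a/(Rb).
T_B = 1.50/(0.08314×0.0398) = 1.50/0.0033090 = 453.3 K

T_B ≈ 453.3 K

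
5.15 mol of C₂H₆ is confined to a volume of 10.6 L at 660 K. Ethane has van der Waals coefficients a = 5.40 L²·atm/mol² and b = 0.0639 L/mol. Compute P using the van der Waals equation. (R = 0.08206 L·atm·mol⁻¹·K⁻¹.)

P ≈ 25.88 atm

P = nRT/(V − nb) − a n²/V²
nRT/(V − nb) = (5.15)(0.08206)(660)/(10.6 − 5.15×0.0639) = 278.92/10.271 = 27.156 atm
a n²/V² = (5.40)(5.15)²/(10.6)² = 1.2747 atm
P = 27.156 − 1.2747 = 25.88 atm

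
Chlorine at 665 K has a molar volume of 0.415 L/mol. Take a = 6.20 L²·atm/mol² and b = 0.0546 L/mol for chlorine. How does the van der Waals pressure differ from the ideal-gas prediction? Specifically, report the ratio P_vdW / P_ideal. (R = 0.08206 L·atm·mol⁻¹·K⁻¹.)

Ideal: P_ideal = RT/V_m = (0.08206)(665)/0.415 = 131.494 atm
vdW: P = RT/(V_m − b) − a/V_m² = 54.5699/0.360400 − 6.20/0.172225 = 151.415 − 35.9994 = 115.416 atm
Ratio = 115.416/131.494 = 0.8777

P_vdW / P_ideal ≈ 0.8777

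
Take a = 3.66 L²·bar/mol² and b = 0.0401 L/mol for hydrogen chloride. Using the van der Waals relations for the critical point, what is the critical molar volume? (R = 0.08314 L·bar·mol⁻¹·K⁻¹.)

V_m,c ≈ 0.1203 L/mol

For a van der Waals gas, V_m,c = 3b.
V_m,c = 3×0.0401 = 0.1203 L/mol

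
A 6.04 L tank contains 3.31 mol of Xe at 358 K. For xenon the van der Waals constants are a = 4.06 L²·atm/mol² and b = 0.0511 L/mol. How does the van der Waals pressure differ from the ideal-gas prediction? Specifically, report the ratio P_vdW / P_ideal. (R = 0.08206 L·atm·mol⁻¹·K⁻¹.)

Ideal: P_ideal = nRT/V = (3.31)(0.08206)(358)/6.04 = 16.0992 atm
vdW: P = nRT/(V − nb) − a n²/V² = 97.2395/5.87086 − 44.4818/36.4816 = 16.5631 − 1.21929 = 15.3438 atm
Ratio = 15.3438/16.0992 = 0.9531

P_vdW / P_ideal ≈ 0.9531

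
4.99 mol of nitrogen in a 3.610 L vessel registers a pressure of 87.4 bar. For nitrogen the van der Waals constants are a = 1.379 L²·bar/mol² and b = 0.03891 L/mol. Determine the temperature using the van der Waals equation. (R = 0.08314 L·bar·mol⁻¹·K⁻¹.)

T ≈ 741.3 K

T = (P + a n²/V²)(V − nb)/(nR)
P + a n²/V² = 87.4 + (1.379)(4.99)²/(3.610)² = 90.035 bar
V − nb = 3.610 − (4.99)(0.03891) = 3.4158 L
T = (90.035)(3.4158)/((4.99)(0.08314)) = 741.3 K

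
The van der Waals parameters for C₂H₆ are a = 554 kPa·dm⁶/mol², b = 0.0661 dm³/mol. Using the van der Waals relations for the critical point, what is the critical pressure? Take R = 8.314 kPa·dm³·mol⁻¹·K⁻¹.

P_c ≈ 4696 kPa

For a van der Waals gas, P_c = a/(27b²).
P_c = 554/(27×(0.0661)²) = 554/0.11797 = 4696 kPa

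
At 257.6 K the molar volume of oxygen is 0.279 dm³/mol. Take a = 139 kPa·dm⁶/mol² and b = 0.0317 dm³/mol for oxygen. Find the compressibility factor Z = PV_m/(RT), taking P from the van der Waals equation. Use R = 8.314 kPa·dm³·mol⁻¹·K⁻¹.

Z ≈ 0.8956

P = RT/(V_m − b) − a/V_m² = (8.314)(257.6)/(0.279 − 0.0317) − 139/(0.279)²
  = 2141.7/0.24730 − 1785.7 = 8660.3 − 1785.7 = 6874.6 kPa
Z = PV_m/(RT) = (6874.6)(0.279)/((8.314)(257.6)) = 1918.0/2141.7 = 0.8956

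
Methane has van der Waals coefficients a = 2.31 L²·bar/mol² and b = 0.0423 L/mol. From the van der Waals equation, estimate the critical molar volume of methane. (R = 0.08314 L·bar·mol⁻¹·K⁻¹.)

V_m,c ≈ 0.1269 L/mol

For a van der Waals gas, V_m,c = 3b.
V_m,c = 3×0.0423 = 0.1269 L/mol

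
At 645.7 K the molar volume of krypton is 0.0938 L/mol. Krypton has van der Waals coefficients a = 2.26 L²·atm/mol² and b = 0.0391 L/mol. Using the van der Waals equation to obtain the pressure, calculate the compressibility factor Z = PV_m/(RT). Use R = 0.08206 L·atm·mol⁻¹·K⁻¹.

Z ≈ 1.260

P = RT/(V_m − b) − a/V_m² = (0.08206)(645.7)/(0.0938 − 0.0391) − 2.26/(0.0938)²
  = 52.986/0.054700 − 256.86 = 968.67 − 256.86 = 711.81 atm
Z = PV_m/(RT) = (711.81)(0.0938)/((0.08206)(645.7)) = 66.768/52.986 = 1.260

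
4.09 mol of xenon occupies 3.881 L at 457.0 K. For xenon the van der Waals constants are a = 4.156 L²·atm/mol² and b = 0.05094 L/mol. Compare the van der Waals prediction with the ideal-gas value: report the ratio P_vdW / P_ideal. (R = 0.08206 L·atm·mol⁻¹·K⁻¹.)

P_vdW / P_ideal ≈ 0.9399

Ideal: P_ideal = nRT/V = (4.09)(0.08206)(457.0)/3.881 = 39.5210 atm
vdW: P = nRT/(V − nb) − a n²/V² = 153.381/3.67266 − 69.5220/15.0622 = 41.7629 − 4.61566 = 37.1472 atm
Ratio = 37.1472/39.5210 = 0.9399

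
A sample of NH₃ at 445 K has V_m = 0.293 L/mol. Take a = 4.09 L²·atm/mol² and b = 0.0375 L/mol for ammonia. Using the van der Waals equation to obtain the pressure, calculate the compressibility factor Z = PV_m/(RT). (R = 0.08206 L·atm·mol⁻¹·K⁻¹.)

P = RT/(V_m − b) − a/V_m² = (0.08206)(445)/(0.293 − 0.0375) − 4.09/(0.293)²
  = 36.517/0.25550 − 47.642 = 142.92 − 47.642 = 95.28 atm
Z = PV_m/(RT) = (95.28)(0.293)/((0.08206)(445)) = 27.917/36.517 = 0.7645

Z ≈ 0.7645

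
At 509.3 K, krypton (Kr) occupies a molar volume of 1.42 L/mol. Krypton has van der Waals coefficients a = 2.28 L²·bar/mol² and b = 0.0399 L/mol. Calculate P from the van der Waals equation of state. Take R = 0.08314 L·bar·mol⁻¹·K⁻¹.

P = RT/(V_m − b) − a/V_m²
RT/(V_m − b) = (0.08314)(509.3)/(1.42 − 0.0399) = 42.343/1.3801 = 30.681 bar
a/V_m² = 2.28/(1.42)² = 1.1307 bar
P = 30.681 − 1.1307 = 29.55 bar

P ≈ 29.55 bar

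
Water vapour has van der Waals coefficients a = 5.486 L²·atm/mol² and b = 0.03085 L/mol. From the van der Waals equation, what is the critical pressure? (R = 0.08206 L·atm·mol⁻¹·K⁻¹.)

P_c ≈ 213.5 atm

For a van der Waals gas, P_c = a/(27b²).
P_c = 5.486/(27×(0.03085)²) = 5.486/0.025697 = 213.5 atm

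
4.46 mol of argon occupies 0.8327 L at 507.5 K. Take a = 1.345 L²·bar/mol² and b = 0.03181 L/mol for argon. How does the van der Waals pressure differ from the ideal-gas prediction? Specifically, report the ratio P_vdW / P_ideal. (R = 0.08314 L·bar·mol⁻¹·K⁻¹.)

Ideal: P_ideal = nRT/V = (4.46)(0.08314)(507.5)/0.8327 = 225.992 bar
vdW: P = nRT/(V − nb) − a n²/V² = 188.183/0.690827 − 26.7542/0.693389 = 272.402 − 38.5847 = 233.817 bar
Ratio = 233.817/225.992 = 1.035

P_vdW / P_ideal ≈ 1.035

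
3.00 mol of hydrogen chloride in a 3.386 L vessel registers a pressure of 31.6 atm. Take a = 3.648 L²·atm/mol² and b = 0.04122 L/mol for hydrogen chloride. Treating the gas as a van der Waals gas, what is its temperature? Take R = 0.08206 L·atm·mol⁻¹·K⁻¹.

T = (P + a n²/V²)(V − nb)/(nR)
P + a n²/V² = 31.6 + (3.648)(3.00)²/(3.386)² = 34.464 atm
V − nb = 3.386 − (3.00)(0.04122) = 3.2623 L
T = (34.464)(3.2623)/((3.00)(0.08206)) = 456.7 K

T ≈ 456.7 K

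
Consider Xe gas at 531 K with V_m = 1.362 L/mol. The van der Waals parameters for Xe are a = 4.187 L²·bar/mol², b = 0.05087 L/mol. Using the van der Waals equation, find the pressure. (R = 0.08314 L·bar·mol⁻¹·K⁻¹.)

P ≈ 31.41 bar

P = RT/(V_m − b) − a/V_m²
RT/(V_m − b) = (0.08314)(531)/(1.362 − 0.05087) = 44.147/1.3111 = 33.672 bar
a/V_m² = 4.187/(1.362)² = 2.2571 bar
P = 33.672 − 2.2571 = 31.41 bar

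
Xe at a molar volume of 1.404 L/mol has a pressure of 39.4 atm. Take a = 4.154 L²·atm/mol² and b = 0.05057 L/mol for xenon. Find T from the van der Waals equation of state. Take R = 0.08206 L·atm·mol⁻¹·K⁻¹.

T = (P + a/V_m²)(V_m − b)/R
P + a/V_m² = 39.4 + 4.154/(1.404)² = 41.507 atm
V_m − b = 1.404 − 0.05057 = 1.3534 L/mol
T = (41.507)(1.3534)/0.08206 = 684.6 K

T ≈ 684.6 K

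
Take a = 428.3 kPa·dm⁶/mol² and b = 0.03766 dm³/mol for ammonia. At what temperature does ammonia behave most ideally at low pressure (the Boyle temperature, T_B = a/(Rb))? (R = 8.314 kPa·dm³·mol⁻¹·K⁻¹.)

For a van der Waals gas the second virial coefficient B₂ = b − a/(RT) vanishes at T_B = a/(Rb).
T_B = 428.3/(8.314×0.03766) = 428.3/0.31311 = 1368 K

T_B ≈ 1368 K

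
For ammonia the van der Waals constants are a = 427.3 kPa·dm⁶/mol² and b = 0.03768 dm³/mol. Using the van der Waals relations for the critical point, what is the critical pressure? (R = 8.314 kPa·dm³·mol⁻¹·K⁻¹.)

P_c ≈ 11147 kPa

For a van der Waals gas, P_c = a/(27b²).
P_c = 427.3/(27×(0.03768)²) = 427.3/0.038334 = 11147 kPa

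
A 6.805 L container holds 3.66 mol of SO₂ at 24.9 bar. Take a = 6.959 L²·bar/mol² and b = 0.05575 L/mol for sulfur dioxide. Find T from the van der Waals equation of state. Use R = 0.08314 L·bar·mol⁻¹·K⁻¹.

T = (P + a n²/V²)(V − nb)/(nR)
P + a n²/V² = 24.9 + (6.959)(3.66)²/(6.805)² = 26.913 bar
V − nb = 6.805 − (3.66)(0.05575) = 6.6010 L
T = (26.913)(6.6010)/((3.66)(0.08314)) = 583.8 K

T ≈ 583.8 K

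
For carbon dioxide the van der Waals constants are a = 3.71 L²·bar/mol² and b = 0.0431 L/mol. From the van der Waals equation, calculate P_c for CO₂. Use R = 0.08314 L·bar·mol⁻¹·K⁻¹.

P_c ≈ 73.97 bar

For a van der Waals gas, P_c = a/(27b²).
P_c = 3.71/(27×(0.0431)²) = 3.71/0.050155 = 73.97 bar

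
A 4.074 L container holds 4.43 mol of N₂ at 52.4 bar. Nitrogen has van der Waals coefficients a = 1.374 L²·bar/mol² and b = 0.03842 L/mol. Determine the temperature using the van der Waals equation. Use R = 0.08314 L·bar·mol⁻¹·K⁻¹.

T ≈ 572.6 K

T = (P + a n²/V²)(V − nb)/(nR)
P + a n²/V² = 52.4 + (1.374)(4.43)²/(4.074)² = 54.025 bar
V − nb = 4.074 − (4.43)(0.03842) = 3.9038 L
T = (54.025)(3.9038)/((4.43)(0.08314)) = 572.6 K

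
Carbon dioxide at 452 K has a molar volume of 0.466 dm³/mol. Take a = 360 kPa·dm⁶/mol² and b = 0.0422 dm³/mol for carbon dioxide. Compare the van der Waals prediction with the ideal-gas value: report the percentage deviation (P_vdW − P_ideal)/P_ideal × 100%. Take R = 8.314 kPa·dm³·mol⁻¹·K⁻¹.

Ideal: P_ideal = RT/V_m = (8.314)(452)/0.466 = 8064.22 kPa
vdW: P = RT/(V_m − b) − a/V_m² = 3757.93/0.423800 − 360/0.217156 = 8867.23 − 1657.79 = 7209.44 kPa
% deviation = (7209.44 − 8064.22)/8064.22 × 100% = -10.60%

-10.60 %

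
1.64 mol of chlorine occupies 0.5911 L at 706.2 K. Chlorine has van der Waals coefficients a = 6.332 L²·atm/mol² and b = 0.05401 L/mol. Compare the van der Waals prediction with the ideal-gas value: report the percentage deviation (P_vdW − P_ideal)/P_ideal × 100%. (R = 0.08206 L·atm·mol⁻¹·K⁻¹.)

Ideal: P_ideal = nRT/V = (1.64)(0.08206)(706.2)/0.5911 = 160.784 atm
vdW: P = nRT/(V − nb) − a n²/V² = 95.0393/0.502524 − 17.0305/0.349399 = 189.124 − 48.7423 = 140.382 atm
% deviation = (140.382 − 160.784)/160.784 × 100% = -12.69%

-12.69 %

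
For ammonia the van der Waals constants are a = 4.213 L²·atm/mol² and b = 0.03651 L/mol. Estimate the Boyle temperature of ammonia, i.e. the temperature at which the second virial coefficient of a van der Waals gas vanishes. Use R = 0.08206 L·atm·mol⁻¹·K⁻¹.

T_B ≈ 1406 K

For a van der Waals gas the second virial coefficient B₂ = b − a/(RT) vanishes at T_B = a/(Rb).
T_B = 4.213/(0.08206×0.03651) = 4.213/0.0029960 = 1406 K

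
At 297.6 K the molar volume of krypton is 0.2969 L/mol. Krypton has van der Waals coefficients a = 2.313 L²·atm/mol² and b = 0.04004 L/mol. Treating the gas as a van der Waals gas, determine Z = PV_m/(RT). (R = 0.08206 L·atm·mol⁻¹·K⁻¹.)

Z ≈ 0.8369

P = RT/(V_m − b) − a/V_m² = (0.08206)(297.6)/(0.2969 − 0.04004) − 2.313/(0.2969)²
  = 24.421/0.25686 − 26.239 = 95.075 − 26.239 = 68.836 atm
Z = PV_m/(RT) = (68.836)(0.2969)/((0.08206)(297.6)) = 20.437/24.421 = 0.8369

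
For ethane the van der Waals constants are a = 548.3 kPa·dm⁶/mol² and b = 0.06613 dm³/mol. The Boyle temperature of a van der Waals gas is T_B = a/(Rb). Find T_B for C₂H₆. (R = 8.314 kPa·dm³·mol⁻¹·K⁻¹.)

T_B ≈ 997.3 K

For a van der Waals gas the second virial coefficient B₂ = b − a/(RT) vanishes at T_B = a/(Rb).
T_B = 548.3/(8.314×0.06613) = 548.3/0.54980 = 997.3 K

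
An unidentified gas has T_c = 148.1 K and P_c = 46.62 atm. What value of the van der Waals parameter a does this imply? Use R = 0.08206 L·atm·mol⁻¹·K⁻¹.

a ≈ 1.337 L²·atm/mol²

From T_c = 8a/(27Rb) and P_c = a/(27b²): a = 27 R² T_c²/(64 P_c).
a = 27×(0.08206)²×(148.1)²/(64×46.62) = 3987.8/2983.7 = 1.337 L²·atm/mol²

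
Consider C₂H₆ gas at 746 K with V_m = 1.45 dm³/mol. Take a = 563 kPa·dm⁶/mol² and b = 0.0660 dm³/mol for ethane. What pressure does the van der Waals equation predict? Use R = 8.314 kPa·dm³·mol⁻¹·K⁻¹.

P = RT/(V_m − b) − a/V_m²
RT/(V_m − b) = (8.314)(746)/(1.45 − 0.0660) = 6202.2/1.3840 = 4481.4 kPa
a/V_m² = 563/(1.45)² = 267.78 kPa
P = 4481.4 − 267.78 = 4214 kPa

P ≈ 4214 kPa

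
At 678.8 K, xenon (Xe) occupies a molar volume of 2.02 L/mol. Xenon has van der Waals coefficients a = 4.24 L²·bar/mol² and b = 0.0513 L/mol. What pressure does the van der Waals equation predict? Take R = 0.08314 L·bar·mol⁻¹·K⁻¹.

P ≈ 27.63 bar

P = RT/(V_m − b) − a/V_m²
RT/(V_m − b) = (0.08314)(678.8)/(2.02 − 0.0513) = 56.435/1.9687 = 28.666 bar
a/V_m² = 4.24/(2.02)² = 1.0391 bar
P = 28.666 − 1.0391 = 27.63 bar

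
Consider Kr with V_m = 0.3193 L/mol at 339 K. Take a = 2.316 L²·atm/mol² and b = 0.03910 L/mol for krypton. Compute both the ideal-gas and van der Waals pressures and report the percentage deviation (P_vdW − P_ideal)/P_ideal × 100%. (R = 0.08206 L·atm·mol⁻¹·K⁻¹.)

Ideal: P_ideal = RT/V_m = (0.08206)(339)/0.3193 = 87.1229 atm
vdW: P = RT/(V_m − b) − a/V_m² = 27.8183/0.280200 − 2.316/0.101952 = 99.2802 − 22.7166 = 76.5636 atm
% deviation = (76.5636 − 87.1229)/87.1229 × 100% = -12.12%

-12.12 %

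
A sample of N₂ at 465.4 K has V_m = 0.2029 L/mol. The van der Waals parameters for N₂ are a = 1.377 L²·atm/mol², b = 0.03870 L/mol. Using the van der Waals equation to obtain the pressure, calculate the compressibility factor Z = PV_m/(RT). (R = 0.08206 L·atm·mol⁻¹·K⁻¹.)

Z ≈ 1.058

P = RT/(V_m − b) − a/V_m² = (0.08206)(465.4)/(0.2029 − 0.03870) − 1.377/(0.2029)²
  = 38.191/0.16420 − 33.448 = 232.59 − 33.448 = 199.14 atm
Z = PV_m/(RT) = (199.14)(0.2029)/((0.08206)(465.4)) = 40.406/38.191 = 1.058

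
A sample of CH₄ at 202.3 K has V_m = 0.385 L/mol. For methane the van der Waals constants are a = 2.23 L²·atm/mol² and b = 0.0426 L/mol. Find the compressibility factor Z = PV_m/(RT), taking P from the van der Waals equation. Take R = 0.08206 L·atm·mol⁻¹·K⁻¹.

P = RT/(V_m − b) − a/V_m² = (0.08206)(202.3)/(0.385 − 0.0426) − 2.23/(0.385)²
  = 16.601/0.34240 − 15.045 = 48.484 − 15.045 = 33.439 atm
Z = PV_m/(RT) = (33.439)(0.385)/((0.08206)(202.3)) = 12.874/16.601 = 0.7755

Z ≈ 0.7755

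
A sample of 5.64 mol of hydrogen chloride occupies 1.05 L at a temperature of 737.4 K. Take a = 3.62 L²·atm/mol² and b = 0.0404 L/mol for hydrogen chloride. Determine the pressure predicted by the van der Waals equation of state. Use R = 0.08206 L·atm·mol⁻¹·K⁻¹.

P ≈ 310.7 atm

P = nRT/(V − nb) − a n²/V²
nRT/(V − nb) = (5.64)(0.08206)(737.4)/(1.05 − 5.64×0.0404) = 341.28/0.82214 = 415.11 atm
a n²/V² = (3.62)(5.64)²/(1.05)² = 104.45 atm
P = 415.11 − 104.45 = 310.7 atm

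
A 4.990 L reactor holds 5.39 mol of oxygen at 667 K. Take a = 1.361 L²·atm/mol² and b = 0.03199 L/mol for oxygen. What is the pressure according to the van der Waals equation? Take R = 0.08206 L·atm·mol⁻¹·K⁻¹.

P = nRT/(V − nb) − a n²/V²
nRT/(V − nb) = (5.39)(0.08206)(667)/(4.990 − 5.39×0.03199) = 295.02/4.8176 = 61.238 atm
a n²/V² = (1.361)(5.39)²/(4.990)² = 1.5879 atm
P = 61.238 − 1.5879 = 59.65 atm

P ≈ 59.65 atm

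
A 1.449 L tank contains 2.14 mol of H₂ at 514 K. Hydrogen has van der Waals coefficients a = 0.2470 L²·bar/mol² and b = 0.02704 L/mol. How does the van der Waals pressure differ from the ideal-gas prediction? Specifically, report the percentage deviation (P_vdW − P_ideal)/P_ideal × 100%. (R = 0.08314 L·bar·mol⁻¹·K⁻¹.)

Ideal: P_ideal = nRT/V = (2.14)(0.08314)(514)/1.449 = 63.1130 bar
vdW: P = nRT/(V − nb) − a n²/V² = 91.4507/1.39113 − 1.13116/2.09960 = 65.7384 − 0.538750 = 65.1997 bar
% deviation = (65.1997 − 63.1130)/63.1130 × 100% = 3.31%

3.31 %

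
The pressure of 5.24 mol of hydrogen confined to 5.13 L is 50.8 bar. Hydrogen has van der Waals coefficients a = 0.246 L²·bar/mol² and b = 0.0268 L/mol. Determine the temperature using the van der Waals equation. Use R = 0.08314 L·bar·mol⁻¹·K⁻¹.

T = (P + a n²/V²)(V − nb)/(nR)
P + a n²/V² = 50.8 + (0.246)(5.24)²/(5.13)² = 51.057 bar
V − nb = 5.13 − (5.24)(0.0268) = 4.9896 L
T = (51.057)(4.9896)/((5.24)(0.08314)) = 584.8 K

T ≈ 584.8 K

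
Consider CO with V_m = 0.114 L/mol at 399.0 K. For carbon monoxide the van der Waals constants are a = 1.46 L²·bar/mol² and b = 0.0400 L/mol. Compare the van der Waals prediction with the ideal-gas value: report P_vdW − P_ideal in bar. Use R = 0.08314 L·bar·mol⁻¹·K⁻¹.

Ideal: P_ideal = RT/V_m = (0.08314)(399.0)/0.114 = 290.990 bar
vdW: P = RT/(V_m − b) − a/V_m² = 33.1729/0.0740000 − 1.46/0.0129960 = 448.282 − 112.342 = 335.940 bar
ΔP = 335.940 − 290.990 = 44.95 bar

ΔP ≈ 44.95 bar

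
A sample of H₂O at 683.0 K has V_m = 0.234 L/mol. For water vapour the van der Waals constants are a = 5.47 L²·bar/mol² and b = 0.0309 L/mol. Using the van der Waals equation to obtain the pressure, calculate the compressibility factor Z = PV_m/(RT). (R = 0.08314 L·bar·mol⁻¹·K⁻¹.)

Z ≈ 0.7405

P = RT/(V_m − b) − a/V_m² = (0.08314)(683.0)/(0.234 − 0.0309) − 5.47/(0.234)²
  = 56.785/0.20310 − 99.898 = 279.59 − 99.898 = 179.69 bar
Z = PV_m/(RT) = (179.69)(0.234)/((0.08314)(683.0)) = 42.047/56.785 = 0.7405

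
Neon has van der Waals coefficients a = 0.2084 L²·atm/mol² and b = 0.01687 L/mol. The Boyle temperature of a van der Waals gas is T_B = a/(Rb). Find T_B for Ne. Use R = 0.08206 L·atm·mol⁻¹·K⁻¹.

For a van der Waals gas the second virial coefficient B₂ = b − a/(RT) vanishes at T_B = a/(Rb).
T_B = 0.2084/(0.08206×0.01687) = 0.2084/0.0013844 = 150.5 K

T_B ≈ 150.5 K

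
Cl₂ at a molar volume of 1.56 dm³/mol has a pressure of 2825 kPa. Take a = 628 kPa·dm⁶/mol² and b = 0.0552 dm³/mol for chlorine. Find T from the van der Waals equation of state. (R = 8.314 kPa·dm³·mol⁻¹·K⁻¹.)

T = (P + a/V_m²)(V_m − b)/R
P + a/V_m² = 2825 + 628/(1.56)² = 3083.1 kPa
V_m − b = 1.56 − 0.0552 = 1.5048 dm³/mol
T = (3083.1)(1.5048)/8.314 = 558.0 K

T ≈ 558.0 K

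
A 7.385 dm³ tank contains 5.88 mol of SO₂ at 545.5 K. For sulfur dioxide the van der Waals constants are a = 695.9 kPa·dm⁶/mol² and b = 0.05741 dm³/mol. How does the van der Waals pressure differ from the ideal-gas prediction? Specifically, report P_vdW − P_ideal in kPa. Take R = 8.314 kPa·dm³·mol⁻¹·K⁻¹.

ΔP ≈ -268.2 kPa

Ideal: P_ideal = nRT/V = (5.88)(8.314)(545.5)/7.385 = 3611.03 kPa
vdW: P = nRT/(V − nb) − a n²/V² = 26667.5/7.04743 − 24060.3/54.5382 = 3784.00 − 441.164 = 3342.84 kPa
ΔP = 3342.84 − 3611.03 = -268.2 kPa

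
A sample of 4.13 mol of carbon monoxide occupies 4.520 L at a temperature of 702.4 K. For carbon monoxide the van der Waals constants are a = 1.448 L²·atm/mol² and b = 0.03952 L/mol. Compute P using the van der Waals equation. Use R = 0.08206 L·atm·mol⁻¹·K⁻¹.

P = nRT/(V − nb) − a n²/V²
nRT/(V − nb) = (4.13)(0.08206)(702.4)/(4.520 − 4.13×0.03952) = 238.05/4.3568 = 54.639 atm
a n²/V² = (1.448)(4.13)²/(4.520)² = 1.2089 atm
P = 54.639 − 1.2089 = 53.43 atm

P ≈ 53.43 atm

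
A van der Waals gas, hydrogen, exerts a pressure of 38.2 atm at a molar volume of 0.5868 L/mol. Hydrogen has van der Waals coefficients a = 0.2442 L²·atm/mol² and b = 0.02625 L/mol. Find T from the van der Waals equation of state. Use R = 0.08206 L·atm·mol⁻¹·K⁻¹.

T = (P + a/V_m²)(V_m − b)/R
P + a/V_m² = 38.2 + 0.2442/(0.5868)² = 38.909 atm
V_m − b = 0.5868 − 0.02625 = 0.56055 L/mol
T = (38.909)(0.56055)/0.08206 = 265.8 K

T ≈ 265.8 K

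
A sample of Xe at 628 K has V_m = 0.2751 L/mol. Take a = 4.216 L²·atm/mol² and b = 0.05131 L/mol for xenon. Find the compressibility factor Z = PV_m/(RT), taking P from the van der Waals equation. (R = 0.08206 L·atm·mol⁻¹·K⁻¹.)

P = RT/(V_m − b) − a/V_m² = (0.08206)(628)/(0.2751 − 0.05131) − 4.216/(0.2751)²
  = 51.534/0.22379 − 55.708 = 230.28 − 55.708 = 174.57 atm
Z = PV_m/(RT) = (174.57)(0.2751)/((0.08206)(628)) = 48.024/51.534 = 0.9319

Z ≈ 0.9319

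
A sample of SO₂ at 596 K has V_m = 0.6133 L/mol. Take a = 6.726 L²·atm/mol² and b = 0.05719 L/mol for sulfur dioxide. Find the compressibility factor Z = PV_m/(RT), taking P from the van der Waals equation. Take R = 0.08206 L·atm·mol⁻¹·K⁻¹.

Z ≈ 0.8786

P = RT/(V_m − b) − a/V_m² = (0.08206)(596)/(0.6133 − 0.05719) − 6.726/(0.6133)²
  = 48.908/0.55611 − 17.882 = 87.947 − 17.882 = 70.065 atm
Z = PV_m/(RT) = (70.065)(0.6133)/((0.08206)(596)) = 42.971/48.908 = 0.8786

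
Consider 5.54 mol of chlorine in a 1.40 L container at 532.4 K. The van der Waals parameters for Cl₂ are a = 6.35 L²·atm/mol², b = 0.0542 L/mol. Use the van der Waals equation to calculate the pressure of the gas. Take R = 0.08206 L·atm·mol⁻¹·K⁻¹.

P ≈ 120.7 atm

P = nRT/(V − nb) − a n²/V²
nRT/(V − nb) = (5.54)(0.08206)(532.4)/(1.40 − 5.54×0.0542) = 242.04/1.0997 = 220.10 atm
a n²/V² = (6.35)(5.54)²/(1.40)² = 99.435 atm
P = 220.10 − 99.435 = 120.7 atm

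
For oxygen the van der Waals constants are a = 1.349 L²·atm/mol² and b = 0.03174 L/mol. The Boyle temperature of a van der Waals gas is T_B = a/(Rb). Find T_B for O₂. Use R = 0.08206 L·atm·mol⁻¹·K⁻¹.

T_B ≈ 517.9 K

For a van der Waals gas the second virial coefficient B₂ = b − a/(RT) vanishes at T_B = a/(Rb).
T_B = 1.349/(0.08206×0.03174) = 1.349/0.0026046 = 517.9 K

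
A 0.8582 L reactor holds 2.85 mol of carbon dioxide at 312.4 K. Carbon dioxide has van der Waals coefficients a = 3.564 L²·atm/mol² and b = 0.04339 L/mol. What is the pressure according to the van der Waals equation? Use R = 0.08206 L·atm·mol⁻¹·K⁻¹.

P = nRT/(V − nb) − a n²/V²
nRT/(V − nb) = (2.85)(0.08206)(312.4)/(0.8582 − 2.85×0.04339) = 73.061/0.73454 = 99.465 atm
a n²/V² = (3.564)(2.85)²/(0.8582)² = 39.305 atm
P = 99.465 − 39.305 = 60.16 atm

P ≈ 60.16 atm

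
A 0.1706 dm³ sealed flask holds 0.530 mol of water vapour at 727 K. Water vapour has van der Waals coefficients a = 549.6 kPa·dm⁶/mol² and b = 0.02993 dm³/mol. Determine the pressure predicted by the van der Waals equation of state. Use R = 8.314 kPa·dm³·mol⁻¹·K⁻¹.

P = nRT/(V − nb) − a n²/V²
nRT/(V − nb) = (0.530)(8.314)(727)/(0.1706 − 0.530×0.02993) = 3203.5/0.15474 = 20702 kPa
a n²/V² = (549.6)(0.530)²/(0.1706)² = 5304.5 kPa
P = 20702 − 5304.5 = 15398 kPa

P ≈ 15398 kPa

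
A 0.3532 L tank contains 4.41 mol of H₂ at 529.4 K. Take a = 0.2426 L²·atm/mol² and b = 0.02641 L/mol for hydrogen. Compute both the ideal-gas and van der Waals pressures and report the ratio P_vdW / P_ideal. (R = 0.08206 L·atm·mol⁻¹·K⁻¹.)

P_vdW / P_ideal ≈ 1.422

Ideal: P_ideal = nRT/V = (4.41)(0.08206)(529.4)/0.3532 = 542.417 atm
vdW: P = nRT/(V − nb) − a n²/V² = 191.582/0.236732 − 4.71811/0.124750 = 809.278 − 37.8205 = 771.458 atm
Ratio = 771.458/542.417 = 1.422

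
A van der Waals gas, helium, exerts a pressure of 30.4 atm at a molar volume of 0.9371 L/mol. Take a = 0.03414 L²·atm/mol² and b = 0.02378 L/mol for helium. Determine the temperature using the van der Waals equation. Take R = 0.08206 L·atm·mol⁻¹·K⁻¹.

T ≈ 338.8 K

T = (P + a/V_m²)(V_m − b)/R
P + a/V_m² = 30.4 + 0.03414/(0.9371)² = 30.439 atm
V_m − b = 0.9371 − 0.02378 = 0.91332 L/mol
T = (30.439)(0.91332)/0.08206 = 338.8 K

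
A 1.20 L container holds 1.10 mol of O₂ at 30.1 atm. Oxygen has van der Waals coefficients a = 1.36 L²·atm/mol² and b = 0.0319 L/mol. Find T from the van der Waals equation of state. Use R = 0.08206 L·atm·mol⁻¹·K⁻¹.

T = (P + a n²/V²)(V − nb)/(nR)
P + a n²/V² = 30.1 + (1.36)(1.10)²/(1.20)² = 31.243 atm
V − nb = 1.20 − (1.10)(0.0319) = 1.1649 L
T = (31.243)(1.1649)/((1.10)(0.08206)) = 403.2 K

T ≈ 403.2 K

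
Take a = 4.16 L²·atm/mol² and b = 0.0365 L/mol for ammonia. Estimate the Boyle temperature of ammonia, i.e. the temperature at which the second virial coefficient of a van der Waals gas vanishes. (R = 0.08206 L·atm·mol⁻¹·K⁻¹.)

T_B ≈ 1389 K

For a van der Waals gas the second virial coefficient B₂ = b − a/(RT) vanishes at T_B = a/(Rb).
T_B = 4.16/(0.08206×0.0365) = 4.16/0.0029952 = 1389 K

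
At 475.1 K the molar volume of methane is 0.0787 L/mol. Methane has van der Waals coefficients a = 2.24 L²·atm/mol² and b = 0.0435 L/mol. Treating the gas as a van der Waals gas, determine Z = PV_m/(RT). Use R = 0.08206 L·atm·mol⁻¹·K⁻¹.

Z ≈ 1.506

P = RT/(V_m − b) − a/V_m² = (0.08206)(475.1)/(0.0787 − 0.0435) − 2.24/(0.0787)²
  = 38.987/0.035200 − 361.66 = 1107.6 − 361.66 = 745.9 atm
Z = PV_m/(RT) = (745.9)(0.0787)/((0.08206)(475.1)) = 58.702/38.987 = 1.506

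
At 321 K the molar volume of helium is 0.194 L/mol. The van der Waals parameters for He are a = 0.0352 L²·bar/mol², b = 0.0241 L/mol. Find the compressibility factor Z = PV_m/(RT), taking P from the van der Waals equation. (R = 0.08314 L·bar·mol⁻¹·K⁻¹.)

Z ≈ 1.135

P = RT/(V_m − b) − a/V_m² = (0.08314)(321)/(0.194 − 0.0241) − 0.0352/(0.194)²
  = 26.688/0.16990 − 0.93527 = 157.08 − 0.93527 = 156.14 bar
Z = PV_m/(RT) = (156.14)(0.194)/((0.08314)(321)) = 30.291/26.688 = 1.135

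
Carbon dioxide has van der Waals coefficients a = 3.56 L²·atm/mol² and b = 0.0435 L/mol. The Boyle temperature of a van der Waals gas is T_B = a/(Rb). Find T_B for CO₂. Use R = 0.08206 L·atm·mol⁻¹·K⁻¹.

For a van der Waals gas the second virial coefficient B₂ = b − a/(RT) vanishes at T_B = a/(Rb).
T_B = 3.56/(0.08206×0.0435) = 3.56/0.0035696 = 997.3 K

T_B ≈ 997.3 K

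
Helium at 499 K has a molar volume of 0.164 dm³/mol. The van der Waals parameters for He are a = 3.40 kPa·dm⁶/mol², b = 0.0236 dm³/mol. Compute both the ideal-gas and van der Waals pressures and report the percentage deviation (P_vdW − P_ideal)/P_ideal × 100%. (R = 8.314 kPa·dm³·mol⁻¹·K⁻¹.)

16.31 %

Ideal: P_ideal = RT/V_m = (8.314)(499)/0.164 = 25296.9 kPa
vdW: P = RT/(V_m − b) − a/V_m² = 4148.69/0.140400 − 3.40/0.0268960 = 29549.1 − 126.413 = 29422.7 kPa
% deviation = (29422.7 − 25296.9)/25296.9 × 100% = 16.31%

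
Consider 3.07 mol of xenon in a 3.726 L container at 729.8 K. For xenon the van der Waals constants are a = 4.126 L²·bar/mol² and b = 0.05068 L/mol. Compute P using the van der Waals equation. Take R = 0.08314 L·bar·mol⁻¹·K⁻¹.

P ≈ 49.37 bar

P = nRT/(V − nb) − a n²/V²
nRT/(V − nb) = (3.07)(0.08314)(729.8)/(3.726 − 3.07×0.05068) = 186.27/3.5704 = 52.171 bar
a n²/V² = (4.126)(3.07)²/(3.726)² = 2.8010 bar
P = 52.171 − 2.8010 = 49.37 bar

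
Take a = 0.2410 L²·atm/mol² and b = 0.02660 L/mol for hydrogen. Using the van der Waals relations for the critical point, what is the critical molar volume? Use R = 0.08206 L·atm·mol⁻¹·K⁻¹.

V_m,c ≈ 0.07980 L/mol

For a van der Waals gas, V_m,c = 3b.
V_m,c = 3×0.02660 = 0.07980 L/mol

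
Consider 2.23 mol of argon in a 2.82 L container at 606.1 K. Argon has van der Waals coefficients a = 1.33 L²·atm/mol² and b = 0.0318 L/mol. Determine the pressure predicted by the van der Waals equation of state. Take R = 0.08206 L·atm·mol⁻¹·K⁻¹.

P = nRT/(V − nb) − a n²/V²
nRT/(V − nb) = (2.23)(0.08206)(606.1)/(2.82 − 2.23×0.0318) = 110.91/2.7491 = 40.344 atm
a n²/V² = (1.33)(2.23)²/(2.82)² = 0.83169 atm
P = 40.344 − 0.83169 = 39.51 atm

P ≈ 39.51 atm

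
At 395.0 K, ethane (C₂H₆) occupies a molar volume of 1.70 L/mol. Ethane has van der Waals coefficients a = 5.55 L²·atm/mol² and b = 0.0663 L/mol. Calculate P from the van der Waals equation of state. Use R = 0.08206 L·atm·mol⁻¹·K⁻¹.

P ≈ 17.92 atm

P = RT/(V_m − b) − a/V_m²
RT/(V_m − b) = (0.08206)(395.0)/(1.70 − 0.0663) = 32.414/1.6337 = 19.841 atm
a/V_m² = 5.55/(1.70)² = 1.9204 atm
P = 19.841 − 1.9204 = 17.92 atm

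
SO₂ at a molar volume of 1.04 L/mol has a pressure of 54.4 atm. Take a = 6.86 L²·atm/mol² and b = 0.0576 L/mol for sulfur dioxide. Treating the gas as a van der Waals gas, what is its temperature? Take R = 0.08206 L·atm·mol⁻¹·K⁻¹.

T ≈ 727.2 K

T = (P + a/V_m²)(V_m − b)/R
P + a/V_m² = 54.4 + 6.86/(1.04)² = 60.742 atm
V_m − b = 1.04 − 0.0576 = 0.98240 L/mol
T = (60.742)(0.98240)/0.08206 = 727.2 K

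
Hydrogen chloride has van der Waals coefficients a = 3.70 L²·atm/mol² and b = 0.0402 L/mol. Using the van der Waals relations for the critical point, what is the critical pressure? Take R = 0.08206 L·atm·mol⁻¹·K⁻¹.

For a van der Waals gas, P_c = a/(27b²).
P_c = 3.70/(27×(0.0402)²) = 3.70/0.043633 = 84.80 atm

P_c ≈ 84.80 atm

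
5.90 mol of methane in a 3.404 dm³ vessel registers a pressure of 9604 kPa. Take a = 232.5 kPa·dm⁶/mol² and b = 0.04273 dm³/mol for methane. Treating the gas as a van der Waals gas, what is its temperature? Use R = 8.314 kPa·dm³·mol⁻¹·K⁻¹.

T = (P + a n²/V²)(V − nb)/(nR)
P + a n²/V² = 9604 + (232.5)(5.90)²/(3.404)² = 10302 kPa
V − nb = 3.404 − (5.90)(0.04273) = 3.1519 dm³
T = (10302)(3.1519)/((5.90)(8.314)) = 662.0 K

T ≈ 662.0 K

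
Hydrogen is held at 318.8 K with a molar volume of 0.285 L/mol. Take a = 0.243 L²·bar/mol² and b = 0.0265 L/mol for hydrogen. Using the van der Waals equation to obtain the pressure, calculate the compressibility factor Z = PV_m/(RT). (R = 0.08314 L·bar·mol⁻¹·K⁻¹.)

P = RT/(V_m − b) − a/V_m² = (0.08314)(318.8)/(0.285 − 0.0265) − 0.243/(0.285)²
  = 26.505/0.25850 − 2.9917 = 102.53 − 2.9917 = 99.54 bar
Z = PV_m/(RT) = (99.54)(0.285)/((0.08314)(318.8)) = 28.369/26.505 = 1.070

Z ≈ 1.070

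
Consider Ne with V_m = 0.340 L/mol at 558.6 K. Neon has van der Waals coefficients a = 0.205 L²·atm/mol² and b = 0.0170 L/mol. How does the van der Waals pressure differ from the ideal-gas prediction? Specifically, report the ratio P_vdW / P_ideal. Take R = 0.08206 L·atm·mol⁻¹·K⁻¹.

P_vdW / P_ideal ≈ 1.039

Ideal: P_ideal = RT/V_m = (0.08206)(558.6)/0.340 = 134.820 atm
vdW: P = RT/(V_m − b) − a/V_m² = 45.8387/0.323000 − 0.205/0.115600 = 141.915 − 1.77336 = 140.142 atm
Ratio = 140.142/134.820 = 1.039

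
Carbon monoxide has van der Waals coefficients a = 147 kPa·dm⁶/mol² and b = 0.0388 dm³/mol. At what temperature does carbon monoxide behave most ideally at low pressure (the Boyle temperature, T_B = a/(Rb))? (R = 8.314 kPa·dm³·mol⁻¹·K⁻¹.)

For a van der Waals gas the second virial coefficient B₂ = b − a/(RT) vanishes at T_B = a/(Rb).
T_B = 147/(8.314×0.0388) = 147/0.32258 = 455.7 K

T_B ≈ 455.7 K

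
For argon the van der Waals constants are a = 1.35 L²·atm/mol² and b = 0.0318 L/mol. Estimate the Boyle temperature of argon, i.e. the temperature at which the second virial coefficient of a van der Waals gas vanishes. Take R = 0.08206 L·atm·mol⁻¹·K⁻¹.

For a van der Waals gas the second virial coefficient B₂ = b − a/(RT) vanishes at T_B = a/(Rb).
T_B = 1.35/(0.08206×0.0318) = 1.35/0.0026095 = 517.3 K

T_B ≈ 517.3 K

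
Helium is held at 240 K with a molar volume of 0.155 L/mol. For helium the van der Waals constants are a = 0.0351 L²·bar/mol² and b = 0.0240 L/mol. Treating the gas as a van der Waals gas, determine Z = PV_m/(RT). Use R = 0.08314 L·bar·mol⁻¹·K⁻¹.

P = RT/(V_m − b) − a/V_m² = (0.08314)(240)/(0.155 − 0.0240) − 0.0351/(0.155)²
  = 19.954/0.13100 − 1.4610 = 152.32 − 1.4610 = 150.86 bar
Z = PV_m/(RT) = (150.86)(0.155)/((0.08314)(240)) = 23.383/19.954 = 1.172

Z ≈ 1.172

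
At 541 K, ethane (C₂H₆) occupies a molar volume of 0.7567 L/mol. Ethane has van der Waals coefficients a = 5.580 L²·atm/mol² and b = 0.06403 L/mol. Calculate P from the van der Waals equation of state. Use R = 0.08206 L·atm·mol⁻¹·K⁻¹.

P = RT/(V_m − b) − a/V_m²
RT/(V_m − b) = (0.08206)(541)/(0.7567 − 0.06403) = 44.394/0.69267 = 64.091 atm
a/V_m² = 5.580/(0.7567)² = 9.7451 atm
P = 64.091 − 9.7451 = 54.35 atm

P ≈ 54.35 atm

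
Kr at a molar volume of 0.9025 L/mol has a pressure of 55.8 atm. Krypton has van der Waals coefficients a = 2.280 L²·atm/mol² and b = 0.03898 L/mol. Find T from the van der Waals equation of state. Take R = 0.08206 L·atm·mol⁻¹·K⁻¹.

T = (P + a/V_m²)(V_m − b)/R
P + a/V_m² = 55.8 + 2.280/(0.9025)² = 58.599 atm
V_m − b = 0.9025 − 0.03898 = 0.86352 L/mol
T = (58.599)(0.86352)/0.08206 = 616.6 K

T ≈ 616.6 K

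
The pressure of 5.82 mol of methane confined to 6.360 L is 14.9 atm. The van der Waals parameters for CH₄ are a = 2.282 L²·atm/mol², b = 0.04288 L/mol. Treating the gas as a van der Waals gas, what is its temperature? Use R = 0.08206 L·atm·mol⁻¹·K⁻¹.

T = (P + a n²/V²)(V − nb)/(nR)
P + a n²/V² = 14.9 + (2.282)(5.82)²/(6.360)² = 16.811 atm
V − nb = 6.360 − (5.82)(0.04288) = 6.1104 L
T = (16.811)(6.1104)/((5.82)(0.08206)) = 215.1 K

T ≈ 215.1 K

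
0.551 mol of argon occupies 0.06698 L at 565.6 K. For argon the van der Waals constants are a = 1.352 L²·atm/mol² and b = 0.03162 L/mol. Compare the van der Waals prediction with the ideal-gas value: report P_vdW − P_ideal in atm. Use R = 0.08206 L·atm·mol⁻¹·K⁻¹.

ΔP ≈ 42.74 atm

Ideal: P_ideal = nRT/V = (0.551)(0.08206)(565.6)/0.06698 = 381.810 atm
vdW: P = nRT/(V − nb) − a n²/V² = 25.5736/0.0495574 − 0.410469/0.00448632 = 516.040 − 91.4935 = 424.547 atm
ΔP = 424.547 − 381.810 = 42.74 atm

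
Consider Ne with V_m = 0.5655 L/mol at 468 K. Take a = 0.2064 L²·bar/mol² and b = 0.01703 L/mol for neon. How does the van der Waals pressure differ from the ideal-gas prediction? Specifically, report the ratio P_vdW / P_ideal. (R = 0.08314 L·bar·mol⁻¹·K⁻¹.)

P_vdW / P_ideal ≈ 1.022

Ideal: P_ideal = RT/V_m = (0.08314)(468)/0.5655 = 68.8055 bar
vdW: P = RT/(V_m − b) − a/V_m² = 38.9095/0.548470 − 0.2064/0.319790 = 70.9419 − 0.645424 = 70.2965 bar
Ratio = 70.2965/68.8055 = 1.022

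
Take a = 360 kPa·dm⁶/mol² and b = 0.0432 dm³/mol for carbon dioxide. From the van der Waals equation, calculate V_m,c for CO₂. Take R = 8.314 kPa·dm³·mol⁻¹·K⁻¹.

V_m,c ≈ 0.1296 dm³/mol

For a van der Waals gas, V_m,c = 3b.
V_m,c = 3×0.0432 = 0.1296 dm³/mol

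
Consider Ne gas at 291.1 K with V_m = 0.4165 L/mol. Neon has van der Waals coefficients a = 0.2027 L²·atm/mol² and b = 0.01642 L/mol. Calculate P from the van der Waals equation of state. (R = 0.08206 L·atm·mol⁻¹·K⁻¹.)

P = RT/(V_m − b) − a/V_m²
RT/(V_m − b) = (0.08206)(291.1)/(0.4165 − 0.01642) = 23.888/0.40008 = 59.708 atm
a/V_m² = 0.2027/(0.4165)² = 1.1685 atm
P = 59.708 − 1.1685 = 58.54 atm

P ≈ 58.54 atm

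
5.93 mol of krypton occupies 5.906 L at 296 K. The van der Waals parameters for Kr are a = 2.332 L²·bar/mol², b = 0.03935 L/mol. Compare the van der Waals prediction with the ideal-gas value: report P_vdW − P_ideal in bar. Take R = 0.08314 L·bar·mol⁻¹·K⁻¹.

Ideal: P_ideal = nRT/V = (5.93)(0.08314)(296)/5.906 = 24.7094 bar
vdW: P = nRT/(V − nb) − a n²/V² = 145.934/5.67265 − 82.0045/34.8808 = 25.7259 − 2.35099 = 23.3749 bar
ΔP = 23.3749 − 24.7094 = -1.335 bar

ΔP ≈ -1.335 bar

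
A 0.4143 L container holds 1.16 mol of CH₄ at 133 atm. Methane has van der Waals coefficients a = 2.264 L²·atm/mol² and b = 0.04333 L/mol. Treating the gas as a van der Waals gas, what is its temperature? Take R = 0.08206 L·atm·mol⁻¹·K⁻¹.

T ≈ 576.5 K

T = (P + a n²/V²)(V − nb)/(nR)
P + a n²/V² = 133 + (2.264)(1.16)²/(0.4143)² = 150.75 atm
V − nb = 0.4143 − (1.16)(0.04333) = 0.36404 L
T = (150.75)(0.36404)/((1.16)(0.08206)) = 576.5 K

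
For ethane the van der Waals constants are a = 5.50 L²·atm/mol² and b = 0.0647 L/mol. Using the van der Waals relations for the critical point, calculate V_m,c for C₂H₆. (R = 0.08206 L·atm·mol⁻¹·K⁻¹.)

For a van der Waals gas, V_m,c = 3b.
V_m,c = 3×0.0647 = 0.1941 L/mol

V_m,c ≈ 0.1941 L/mol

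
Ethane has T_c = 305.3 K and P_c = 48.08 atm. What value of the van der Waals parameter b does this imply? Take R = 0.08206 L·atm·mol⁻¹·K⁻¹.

From T_c = 8a/(27Rb) and P_c = a/(27b²): b = R T_c/(8 P_c).
b = (0.08206)(305.3)/(8×48.08) = 25.053/384.64 = 0.06513 L/mol

b ≈ 0.06513 L/mol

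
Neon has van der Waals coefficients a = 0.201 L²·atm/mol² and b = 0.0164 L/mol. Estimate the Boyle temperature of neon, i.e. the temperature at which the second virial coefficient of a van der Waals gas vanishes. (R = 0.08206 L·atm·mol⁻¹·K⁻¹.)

T_B ≈ 149.4 K

For a van der Waals gas the second virial coefficient B₂ = b − a/(RT) vanishes at T_B = a/(Rb).
T_B = 0.201/(0.08206×0.0164) = 0.201/0.0013458 = 149.4 K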